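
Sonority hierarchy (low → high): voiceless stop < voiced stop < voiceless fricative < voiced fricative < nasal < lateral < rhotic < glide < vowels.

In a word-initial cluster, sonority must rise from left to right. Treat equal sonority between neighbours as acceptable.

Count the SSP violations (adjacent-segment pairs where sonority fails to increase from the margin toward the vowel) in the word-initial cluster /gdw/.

0

/g/ is a voiced stop (sonority 2).
/d/ is a voiced stop (sonority 2).
/w/ is a glide (sonority 8).
/g/→/d/: 2→2 (plateau, allowed) — ok.
/d/→/w/: 2→8 (rises) — ok.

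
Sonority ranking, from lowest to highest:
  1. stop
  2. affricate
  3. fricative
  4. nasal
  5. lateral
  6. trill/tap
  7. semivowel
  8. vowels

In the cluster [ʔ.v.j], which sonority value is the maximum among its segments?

7

/ʔ/: stop = 1.
/v/: fricative = 3.
/j/: semivowel = 7.
The maximum is 7.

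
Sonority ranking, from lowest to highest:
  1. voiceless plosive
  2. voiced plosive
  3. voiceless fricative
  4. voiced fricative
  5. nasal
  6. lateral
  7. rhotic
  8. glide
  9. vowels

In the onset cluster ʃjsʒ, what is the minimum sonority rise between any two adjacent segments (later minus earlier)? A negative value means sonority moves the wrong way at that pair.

/ʃ/: voiceless fricative = 3.
/j/: glide = 8.
/s/: voiceless fricative = 3.
/ʒ/: voiced fricative = 4.
/ʃ/→/j/: change +5.
/j/→/s/: change -5.
/s/→/ʒ/: change +1.
Minimum = -5.

-5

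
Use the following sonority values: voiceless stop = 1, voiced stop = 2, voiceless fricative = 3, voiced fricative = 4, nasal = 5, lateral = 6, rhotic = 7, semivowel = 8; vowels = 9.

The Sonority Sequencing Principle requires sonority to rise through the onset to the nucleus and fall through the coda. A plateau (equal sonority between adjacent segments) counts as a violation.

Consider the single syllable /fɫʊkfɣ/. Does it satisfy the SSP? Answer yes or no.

no

Onset: /f/ is a voiceless fricative (sonority 3), /ɫ/ is a lateral (sonority 6); then the nucleus /ʊ/ (sonority 9).
Onset profile 3-6-9 — rises to the nucleus.
Coda: /k/ is a voiceless stop (sonority 1), /f/ is a voiceless fricative (sonority 3), /ɣ/ is a voiced fricative (sonority 4).
Coda profile 9-1-3-4 — does not strictly fall throughout.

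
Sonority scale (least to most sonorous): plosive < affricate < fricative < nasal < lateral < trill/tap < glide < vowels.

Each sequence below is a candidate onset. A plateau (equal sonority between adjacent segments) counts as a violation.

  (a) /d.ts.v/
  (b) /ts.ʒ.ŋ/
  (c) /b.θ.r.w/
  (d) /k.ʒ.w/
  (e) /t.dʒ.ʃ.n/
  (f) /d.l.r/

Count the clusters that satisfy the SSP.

6

(a) sonority 1-2-3: well-formed.
(b) sonority 2-3-4: well-formed.
(c) sonority 1-3-6-7: well-formed.
(d) sonority 1-3-7: well-formed.
(e) sonority 1-2-3-4: well-formed.
(f) sonority 1-5-6: well-formed.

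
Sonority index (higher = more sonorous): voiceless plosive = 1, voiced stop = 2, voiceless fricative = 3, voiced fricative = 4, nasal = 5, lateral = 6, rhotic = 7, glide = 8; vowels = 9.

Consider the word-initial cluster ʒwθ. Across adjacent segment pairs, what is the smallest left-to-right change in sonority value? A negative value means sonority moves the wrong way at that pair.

/ʒ/ — voiced fricative, sonority 4.
/w/ — glide, sonority 8.
/θ/ — voiceless fricative, sonority 3.
/ʒ/→/w/: change +4.
/w/→/θ/: change -5.
Minimum = -5.

-5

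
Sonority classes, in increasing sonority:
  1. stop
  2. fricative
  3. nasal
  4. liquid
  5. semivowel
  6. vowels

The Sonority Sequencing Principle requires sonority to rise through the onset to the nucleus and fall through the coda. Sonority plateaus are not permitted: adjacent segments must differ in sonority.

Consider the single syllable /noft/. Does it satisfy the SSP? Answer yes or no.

Onset: /n/ is a nasal (sonority 3); then the nucleus /o/ (sonority 6).
Onset profile 3-6 — rises to the nucleus.
Coda: /f/ is a fricative (sonority 2), /t/ is a stop (sonority 1).
Coda profile 6-2-1 — falls from the nucleus.

yes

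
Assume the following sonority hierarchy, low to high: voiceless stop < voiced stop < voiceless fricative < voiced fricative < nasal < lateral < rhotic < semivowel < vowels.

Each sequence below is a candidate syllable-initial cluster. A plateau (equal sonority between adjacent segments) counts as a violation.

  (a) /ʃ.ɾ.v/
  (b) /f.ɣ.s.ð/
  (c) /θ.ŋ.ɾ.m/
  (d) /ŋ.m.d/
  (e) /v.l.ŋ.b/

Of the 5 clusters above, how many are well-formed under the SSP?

(a) /ʃ.ɾ.v/: profile 3-7-4 — violates.
(b) /f.ɣ.s.ð/: profile 3-4-3-4 — violates.
(c) /θ.ŋ.ɾ.m/: profile 3-5-7-5 — violates.
(d) /ŋ.m.d/: profile 5-5-2 — violates.
(e) /v.l.ŋ.b/: profile 4-6-5-2 — violates.

0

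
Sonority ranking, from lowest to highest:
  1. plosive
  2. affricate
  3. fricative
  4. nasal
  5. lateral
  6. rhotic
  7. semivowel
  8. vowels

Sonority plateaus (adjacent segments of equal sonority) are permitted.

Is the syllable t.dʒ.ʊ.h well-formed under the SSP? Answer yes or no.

yes

Onset: /t/ is a plosive (sonority 1), /dʒ/ is an affricate (sonority 2); then the nucleus /ʊ/ (sonority 8).
Onset profile 1-2-8 — rises to the nucleus.
Coda: /h/ is a fricative (sonority 3).
Coda profile 8-3 — falls from the nucleus.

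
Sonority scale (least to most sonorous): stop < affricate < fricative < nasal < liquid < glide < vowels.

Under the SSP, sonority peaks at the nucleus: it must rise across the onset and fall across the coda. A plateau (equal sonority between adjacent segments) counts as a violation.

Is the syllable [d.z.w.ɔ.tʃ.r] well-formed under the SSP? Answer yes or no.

no

Onset: /d/ is a stop (sonority 1), /z/ is a fricative (sonority 3), /w/ is a glide (sonority 6); then the nucleus /ɔ/ (sonority 7).
Onset profile 1-3-6-7 — rises to the nucleus.
Coda: /tʃ/ is an affricate (sonority 2), /r/ is a liquid (sonority 5).
Coda profile 7-2-5 — does not strictly fall throughout.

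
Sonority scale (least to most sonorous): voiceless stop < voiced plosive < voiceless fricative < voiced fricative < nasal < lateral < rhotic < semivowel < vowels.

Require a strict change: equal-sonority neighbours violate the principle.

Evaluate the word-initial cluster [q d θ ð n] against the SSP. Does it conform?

yes

/q/ is a voiceless stop (sonority 1).
/d/ is a voiced plosive (sonority 2).
/θ/ is a voiceless fricative (sonority 3).
/ð/ is a voiced fricative (sonority 4).
/n/ is a nasal (sonority 5).
The profile 1-2-3-4-5 strictly rises, so the word-initial cluster satisfies the SSP.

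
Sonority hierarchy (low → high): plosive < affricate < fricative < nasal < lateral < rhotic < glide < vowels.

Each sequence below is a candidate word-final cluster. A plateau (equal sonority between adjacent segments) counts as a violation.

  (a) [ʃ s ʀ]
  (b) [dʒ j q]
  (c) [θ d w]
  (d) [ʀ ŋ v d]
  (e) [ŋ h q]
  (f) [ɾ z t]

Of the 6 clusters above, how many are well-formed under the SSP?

(a) sonority 3-3-6: ill-formed.
(b) sonority 2-7-1: ill-formed.
(c) sonority 3-1-7: ill-formed.
(d) sonority 6-4-3-1: well-formed.
(e) sonority 4-3-1: well-formed.
(f) sonority 6-3-1: well-formed.

3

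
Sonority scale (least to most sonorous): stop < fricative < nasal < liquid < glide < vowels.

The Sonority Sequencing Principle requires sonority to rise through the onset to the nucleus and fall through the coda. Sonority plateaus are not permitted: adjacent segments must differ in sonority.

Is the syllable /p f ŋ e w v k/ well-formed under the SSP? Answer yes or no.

Onset: /p/ is a stop (sonority 1), /f/ is a fricative (sonority 2), /ŋ/ is a nasal (sonority 3); then the nucleus /e/ (sonority 6).
Onset profile 1-2-3-6 — rises to the nucleus.
Coda: /w/ is a glide (sonority 5), /v/ is a fricative (sonority 2), /k/ is a stop (sonority 1).
Coda profile 6-5-2-1 — falls from the nucleus.

yes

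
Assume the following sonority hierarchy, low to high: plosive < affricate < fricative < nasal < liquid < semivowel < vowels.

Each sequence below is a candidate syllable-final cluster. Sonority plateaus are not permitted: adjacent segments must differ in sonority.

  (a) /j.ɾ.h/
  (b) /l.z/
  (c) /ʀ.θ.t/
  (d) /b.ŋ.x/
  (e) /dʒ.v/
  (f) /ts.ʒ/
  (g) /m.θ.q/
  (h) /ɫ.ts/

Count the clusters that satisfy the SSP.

(a) 6-5-3 → obeys
(b) 5-3 → obeys
(c) 5-3-1 → obeys
(d) 1-4-3 → violates
(e) 2-3 → violates
(f) 2-3 → violates
(g) 4-3-1 → obeys
(h) 5-2 → obeys

5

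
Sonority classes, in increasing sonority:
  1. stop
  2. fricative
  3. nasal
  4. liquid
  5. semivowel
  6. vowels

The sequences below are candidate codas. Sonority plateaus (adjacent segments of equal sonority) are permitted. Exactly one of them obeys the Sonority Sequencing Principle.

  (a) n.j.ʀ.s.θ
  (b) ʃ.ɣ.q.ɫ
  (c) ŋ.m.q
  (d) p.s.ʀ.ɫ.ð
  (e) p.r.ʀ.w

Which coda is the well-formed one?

(a) sonority 3-5-4-2-2: ill-formed.
(b) sonority 2-2-1-4: ill-formed.
(c) sonority 3-3-1: well-formed.
(d) sonority 1-2-4-4-2: ill-formed.
(e) sonority 1-4-4-5: ill-formed.

c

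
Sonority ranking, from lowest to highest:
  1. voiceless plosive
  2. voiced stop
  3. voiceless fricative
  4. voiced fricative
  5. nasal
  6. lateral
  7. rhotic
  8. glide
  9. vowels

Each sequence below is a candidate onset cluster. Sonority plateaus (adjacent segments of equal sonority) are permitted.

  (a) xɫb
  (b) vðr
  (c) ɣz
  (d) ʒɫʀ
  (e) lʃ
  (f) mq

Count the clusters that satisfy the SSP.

(a) sonority 3-6-2: ill-formed.
(b) sonority 4-4-7: well-formed.
(c) sonority 4-4: well-formed.
(d) sonority 4-6-7: well-formed.
(e) sonority 6-3: ill-formed.
(f) sonority 5-1: ill-formed.

3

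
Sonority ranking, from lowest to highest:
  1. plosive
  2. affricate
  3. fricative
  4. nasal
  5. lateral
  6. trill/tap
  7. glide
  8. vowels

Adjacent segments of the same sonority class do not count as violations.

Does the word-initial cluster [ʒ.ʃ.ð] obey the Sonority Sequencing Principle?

/ʒ/ — fricative, sonority 3.
/ʃ/ — fricative, sonority 3.
/ð/ — fricative, sonority 3.
The profile 3-3-3 is non-decreasing (plateaus allowed), so the word-initial cluster satisfies the SSP.

yes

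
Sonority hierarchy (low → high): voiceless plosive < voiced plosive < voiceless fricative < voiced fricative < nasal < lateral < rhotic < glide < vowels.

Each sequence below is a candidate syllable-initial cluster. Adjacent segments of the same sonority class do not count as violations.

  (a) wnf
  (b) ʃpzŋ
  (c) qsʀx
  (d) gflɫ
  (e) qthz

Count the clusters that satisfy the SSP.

(a) 8-5-3 → violates
(b) 3-1-4-5 → violates
(c) 1-3-7-3 → violates
(d) 2-3-6-6 → obeys
(e) 1-1-3-4 → obeys

2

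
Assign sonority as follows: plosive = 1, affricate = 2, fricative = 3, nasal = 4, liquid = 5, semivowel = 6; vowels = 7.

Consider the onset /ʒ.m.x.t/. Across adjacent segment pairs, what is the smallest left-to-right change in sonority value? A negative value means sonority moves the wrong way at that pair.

/ʒ/: fricative = 3.
/m/: nasal = 4.
/x/: fricative = 3.
/t/: plosive = 1.
/ʒ/→/m/: change +1.
/m/→/x/: change -1.
/x/→/t/: change -2.
Minimum = -2.

-2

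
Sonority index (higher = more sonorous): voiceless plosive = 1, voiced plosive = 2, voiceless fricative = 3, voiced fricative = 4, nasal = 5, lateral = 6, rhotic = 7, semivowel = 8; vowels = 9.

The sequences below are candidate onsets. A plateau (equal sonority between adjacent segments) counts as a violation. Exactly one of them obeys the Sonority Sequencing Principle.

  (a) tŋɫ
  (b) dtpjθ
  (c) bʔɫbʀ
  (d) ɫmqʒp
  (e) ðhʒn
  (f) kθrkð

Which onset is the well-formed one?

(a) 1-5-6 → obeys
(b) 2-1-1-8-3 → violates
(c) 2-1-6-2-7 → violates
(d) 6-5-1-4-1 → violates
(e) 4-3-4-5 → violates
(f) 1-3-7-1-4 → violates

a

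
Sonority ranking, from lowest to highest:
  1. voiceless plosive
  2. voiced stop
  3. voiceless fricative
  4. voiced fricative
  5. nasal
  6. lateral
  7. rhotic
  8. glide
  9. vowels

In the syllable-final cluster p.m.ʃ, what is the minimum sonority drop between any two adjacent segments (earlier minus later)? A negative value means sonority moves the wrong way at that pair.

-4

/p/ — voiceless plosive, sonority 1.
/m/ — nasal, sonority 5.
/ʃ/ — voiceless fricative, sonority 3.
/p/→/m/: change -4.
/m/→/ʃ/: change +2.
Minimum = -4.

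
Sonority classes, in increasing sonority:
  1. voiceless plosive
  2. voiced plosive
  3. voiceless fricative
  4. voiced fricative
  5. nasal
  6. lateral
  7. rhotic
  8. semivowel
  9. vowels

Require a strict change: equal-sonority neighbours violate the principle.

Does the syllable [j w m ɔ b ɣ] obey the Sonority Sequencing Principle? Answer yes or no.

Onset: /j/ is a semivowel (sonority 8), /w/ is a semivowel (sonority 8), /m/ is a nasal (sonority 5); then the nucleus /ɔ/ (sonority 9).
Onset profile 8-8-5-9 — does not strictly rise throughout.
Coda: /b/ is a voiced plosive (sonority 2), /ɣ/ is a voiced fricative (sonority 4).
Coda profile 9-2-4 — does not strictly fall throughout.

no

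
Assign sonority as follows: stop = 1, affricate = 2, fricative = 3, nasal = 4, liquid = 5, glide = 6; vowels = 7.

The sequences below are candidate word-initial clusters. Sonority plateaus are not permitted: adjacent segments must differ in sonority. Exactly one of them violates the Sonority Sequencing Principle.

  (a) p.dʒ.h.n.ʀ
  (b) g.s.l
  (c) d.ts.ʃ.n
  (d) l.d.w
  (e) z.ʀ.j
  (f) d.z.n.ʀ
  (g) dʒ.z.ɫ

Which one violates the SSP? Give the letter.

(a) p.dʒ.h.n.ʀ: profile 1-2-3-4-5 — obeys.
(b) g.s.l: profile 1-3-5 — obeys.
(c) d.ts.ʃ.n: profile 1-2-3-4 — obeys.
(d) l.d.w: profile 5-1-6 — violates.
(e) z.ʀ.j: profile 3-5-6 — obeys.
(f) d.z.n.ʀ: profile 1-3-4-5 — obeys.
(g) dʒ.z.ɫ: profile 2-3-5 — obeys.

d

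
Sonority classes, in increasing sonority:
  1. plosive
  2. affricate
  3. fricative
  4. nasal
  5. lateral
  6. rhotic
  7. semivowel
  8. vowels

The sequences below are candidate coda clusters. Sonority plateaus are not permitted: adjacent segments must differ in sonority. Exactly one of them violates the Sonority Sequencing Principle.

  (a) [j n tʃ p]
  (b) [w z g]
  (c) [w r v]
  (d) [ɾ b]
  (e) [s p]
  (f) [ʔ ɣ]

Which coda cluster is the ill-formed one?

(a) [j n tʃ p]: profile 7-4-2-1 — obeys.
(b) [w z g]: profile 7-3-1 — obeys.
(c) [w r v]: profile 7-6-3 — obeys.
(d) [ɾ b]: profile 6-1 — obeys.
(e) [s p]: profile 3-1 — obeys.
(f) [ʔ ɣ]: profile 1-3 — violates.

f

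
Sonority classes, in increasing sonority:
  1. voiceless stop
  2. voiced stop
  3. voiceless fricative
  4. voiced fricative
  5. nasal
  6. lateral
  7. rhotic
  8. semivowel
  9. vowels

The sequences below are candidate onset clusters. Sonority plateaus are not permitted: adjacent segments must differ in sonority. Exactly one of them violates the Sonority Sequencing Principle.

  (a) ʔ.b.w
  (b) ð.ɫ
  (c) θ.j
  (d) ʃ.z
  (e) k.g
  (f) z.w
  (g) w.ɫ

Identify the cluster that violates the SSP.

(a) sonority 1-2-8: well-formed.
(b) sonority 4-6: well-formed.
(c) sonority 3-8: well-formed.
(d) sonority 3-4: well-formed.
(e) sonority 1-2: well-formed.
(f) sonority 4-8: well-formed.
(g) sonority 8-6: ill-formed.

g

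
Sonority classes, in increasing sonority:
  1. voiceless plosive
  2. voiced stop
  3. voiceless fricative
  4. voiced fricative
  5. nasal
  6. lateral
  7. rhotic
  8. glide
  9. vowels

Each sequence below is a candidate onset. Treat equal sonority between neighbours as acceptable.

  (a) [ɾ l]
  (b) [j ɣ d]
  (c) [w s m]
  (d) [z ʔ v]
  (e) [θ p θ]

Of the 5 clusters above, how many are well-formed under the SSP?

(a) sonority 7-6: ill-formed.
(b) sonority 8-4-2: ill-formed.
(c) sonority 8-3-5: ill-formed.
(d) sonority 4-1-4: ill-formed.
(e) sonority 3-1-3: ill-formed.

0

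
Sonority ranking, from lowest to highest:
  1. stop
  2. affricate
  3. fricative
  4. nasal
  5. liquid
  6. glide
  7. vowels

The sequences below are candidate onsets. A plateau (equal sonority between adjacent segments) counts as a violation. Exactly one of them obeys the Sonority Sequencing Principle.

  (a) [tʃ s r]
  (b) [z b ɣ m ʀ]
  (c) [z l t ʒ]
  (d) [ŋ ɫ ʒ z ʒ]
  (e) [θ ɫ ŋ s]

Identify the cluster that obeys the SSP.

a

(a) 2-3-5 → obeys
(b) 3-1-3-4-5 → violates
(c) 3-5-1-3 → violates
(d) 4-5-3-3-3 → violates
(e) 3-5-4-3 → violates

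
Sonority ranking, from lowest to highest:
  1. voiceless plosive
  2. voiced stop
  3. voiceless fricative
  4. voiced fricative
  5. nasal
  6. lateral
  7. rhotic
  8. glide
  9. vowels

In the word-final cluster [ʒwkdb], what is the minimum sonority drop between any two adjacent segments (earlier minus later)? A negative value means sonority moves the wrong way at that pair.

-4

/ʒ/: voiced fricative = 4.
/w/: glide = 8.
/k/: voiceless plosive = 1.
/d/: voiced stop = 2.
/b/: voiced stop = 2.
/ʒ/→/w/: change -4.
/w/→/k/: change +7.
/k/→/d/: change -1.
/d/→/b/: change +0.
Minimum = -4.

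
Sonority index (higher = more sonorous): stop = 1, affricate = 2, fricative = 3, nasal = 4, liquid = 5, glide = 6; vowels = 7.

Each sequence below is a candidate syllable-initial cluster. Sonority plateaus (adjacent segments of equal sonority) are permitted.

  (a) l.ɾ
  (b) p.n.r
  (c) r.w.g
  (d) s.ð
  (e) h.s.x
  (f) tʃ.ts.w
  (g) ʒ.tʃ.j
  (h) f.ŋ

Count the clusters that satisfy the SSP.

(a) 5-5 → obeys
(b) 1-4-5 → obeys
(c) 5-6-1 → violates
(d) 3-3 → obeys
(e) 3-3-3 → obeys
(f) 2-2-6 → obeys
(g) 3-2-6 → violates
(h) 3-4 → obeys

6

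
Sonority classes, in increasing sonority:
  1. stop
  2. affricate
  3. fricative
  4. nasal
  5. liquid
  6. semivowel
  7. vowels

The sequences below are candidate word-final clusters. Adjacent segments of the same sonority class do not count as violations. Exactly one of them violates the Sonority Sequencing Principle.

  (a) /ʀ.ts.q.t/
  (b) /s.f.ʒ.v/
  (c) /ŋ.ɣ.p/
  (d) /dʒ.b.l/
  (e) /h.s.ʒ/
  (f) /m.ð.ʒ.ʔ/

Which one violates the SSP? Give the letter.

d

(a) /ʀ.ts.q.t/: profile 5-2-1-1 — obeys.
(b) /s.f.ʒ.v/: profile 3-3-3-3 — obeys.
(c) /ŋ.ɣ.p/: profile 4-3-1 — obeys.
(d) /dʒ.b.l/: profile 2-1-5 — violates.
(e) /h.s.ʒ/: profile 3-3-3 — obeys.
(f) /m.ð.ʒ.ʔ/: profile 4-3-3-1 — obeys.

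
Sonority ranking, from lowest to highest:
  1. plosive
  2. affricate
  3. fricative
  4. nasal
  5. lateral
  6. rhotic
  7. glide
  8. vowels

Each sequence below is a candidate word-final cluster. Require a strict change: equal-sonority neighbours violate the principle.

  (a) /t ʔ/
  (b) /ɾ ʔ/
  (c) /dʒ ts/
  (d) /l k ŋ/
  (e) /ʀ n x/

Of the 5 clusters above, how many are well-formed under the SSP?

2

(a) 1-1 → violates
(b) 6-1 → obeys
(c) 2-2 → violates
(d) 5-1-4 → violates
(e) 6-4-3 → obeys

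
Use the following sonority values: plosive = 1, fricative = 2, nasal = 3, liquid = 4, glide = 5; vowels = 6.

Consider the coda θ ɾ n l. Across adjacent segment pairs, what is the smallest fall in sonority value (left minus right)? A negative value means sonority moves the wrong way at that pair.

/θ/ — fricative, sonority 2.
/ɾ/ — liquid, sonority 4.
/n/ — nasal, sonority 3.
/l/ — liquid, sonority 4.
/θ/→/ɾ/: change -2.
/ɾ/→/n/: change +1.
/n/→/l/: change -1.
Minimum = -2.

-2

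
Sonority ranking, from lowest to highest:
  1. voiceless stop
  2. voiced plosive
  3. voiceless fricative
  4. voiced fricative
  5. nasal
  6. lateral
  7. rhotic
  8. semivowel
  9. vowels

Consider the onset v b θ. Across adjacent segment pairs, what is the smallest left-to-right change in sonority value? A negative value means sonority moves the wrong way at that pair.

-2

/v/ — voiced fricative, sonority 4.
/b/ — voiced plosive, sonority 2.
/θ/ — voiceless fricative, sonority 3.
/v/→/b/: change -2.
/b/→/θ/: change +1.
Minimum = -2.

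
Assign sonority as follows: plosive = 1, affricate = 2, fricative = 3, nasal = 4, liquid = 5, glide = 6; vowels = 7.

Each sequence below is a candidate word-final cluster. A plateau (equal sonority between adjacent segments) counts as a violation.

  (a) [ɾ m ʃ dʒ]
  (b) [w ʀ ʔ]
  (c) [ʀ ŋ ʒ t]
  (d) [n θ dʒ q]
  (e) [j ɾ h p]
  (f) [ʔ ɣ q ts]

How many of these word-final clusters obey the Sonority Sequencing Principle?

(a) 5-4-3-2 → obeys
(b) 6-5-1 → obeys
(c) 5-4-3-1 → obeys
(d) 4-3-2-1 → obeys
(e) 6-5-3-1 → obeys
(f) 1-3-1-2 → violates

5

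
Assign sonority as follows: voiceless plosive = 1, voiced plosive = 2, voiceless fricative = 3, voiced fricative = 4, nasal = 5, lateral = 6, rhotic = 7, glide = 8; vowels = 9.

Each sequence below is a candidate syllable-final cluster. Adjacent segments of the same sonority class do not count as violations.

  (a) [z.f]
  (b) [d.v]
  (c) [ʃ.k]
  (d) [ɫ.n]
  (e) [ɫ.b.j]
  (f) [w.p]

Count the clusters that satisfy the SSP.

(a) 4-3 → obeys
(b) 2-4 → violates
(c) 3-1 → obeys
(d) 6-5 → obeys
(e) 6-2-8 → violates
(f) 8-1 → obeys

4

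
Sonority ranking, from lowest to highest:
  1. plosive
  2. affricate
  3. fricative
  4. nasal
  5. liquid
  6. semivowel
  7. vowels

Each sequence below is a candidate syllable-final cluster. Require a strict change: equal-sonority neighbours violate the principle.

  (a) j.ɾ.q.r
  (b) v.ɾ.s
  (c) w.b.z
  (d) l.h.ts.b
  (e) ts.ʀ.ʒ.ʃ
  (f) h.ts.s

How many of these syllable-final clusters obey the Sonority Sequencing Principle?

(a) 6-5-1-5 → violates
(b) 3-5-3 → violates
(c) 6-1-3 → violates
(d) 5-3-2-1 → obeys
(e) 2-5-3-3 → violates
(f) 3-2-3 → violates

1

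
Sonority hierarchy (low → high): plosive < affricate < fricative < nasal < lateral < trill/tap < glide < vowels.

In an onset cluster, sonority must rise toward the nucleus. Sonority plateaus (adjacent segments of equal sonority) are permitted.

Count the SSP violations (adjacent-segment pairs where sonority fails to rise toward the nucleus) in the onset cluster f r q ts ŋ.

1

/f/ is a fricative (sonority 3).
/r/ is a trill/tap (sonority 6).
/q/ is a plosive (sonority 1).
/ts/ is an affricate (sonority 2).
/ŋ/ is a nasal (sonority 4).
/f/→/r/: 3→6 (rises) — ok.
/r/→/q/: 6→1 (does not rise) — violation.
/q/→/ts/: 1→2 (rises) — ok.
/ts/→/ŋ/: 2→4 (rises) — ok.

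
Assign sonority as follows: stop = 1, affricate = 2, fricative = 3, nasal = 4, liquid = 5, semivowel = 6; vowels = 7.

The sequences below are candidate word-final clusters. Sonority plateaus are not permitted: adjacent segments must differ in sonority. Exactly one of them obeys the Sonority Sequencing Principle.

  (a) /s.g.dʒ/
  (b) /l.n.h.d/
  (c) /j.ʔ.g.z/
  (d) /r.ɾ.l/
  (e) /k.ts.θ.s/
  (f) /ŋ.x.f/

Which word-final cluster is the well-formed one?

(a) /s.g.dʒ/: profile 3-1-2 — violates.
(b) /l.n.h.d/: profile 5-4-3-1 — obeys.
(c) /j.ʔ.g.z/: profile 6-1-1-3 — violates.
(d) /r.ɾ.l/: profile 5-5-5 — violates.
(e) /k.ts.θ.s/: profile 1-2-3-3 — violates.
(f) /ŋ.x.f/: profile 4-3-3 — violates.

b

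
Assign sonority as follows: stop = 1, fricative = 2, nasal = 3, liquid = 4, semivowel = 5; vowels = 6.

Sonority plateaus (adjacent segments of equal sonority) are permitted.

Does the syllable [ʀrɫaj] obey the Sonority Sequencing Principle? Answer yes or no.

Onset: /ʀ/ is a liquid (sonority 4), /r/ is a liquid (sonority 4), /ɫ/ is a liquid (sonority 4); then the nucleus /a/ (sonority 6).
Onset profile 4-4-4-6 — rises to the nucleus.
Coda: /j/ is a semivowel (sonority 5).
Coda profile 6-5 — falls from the nucleus.

yes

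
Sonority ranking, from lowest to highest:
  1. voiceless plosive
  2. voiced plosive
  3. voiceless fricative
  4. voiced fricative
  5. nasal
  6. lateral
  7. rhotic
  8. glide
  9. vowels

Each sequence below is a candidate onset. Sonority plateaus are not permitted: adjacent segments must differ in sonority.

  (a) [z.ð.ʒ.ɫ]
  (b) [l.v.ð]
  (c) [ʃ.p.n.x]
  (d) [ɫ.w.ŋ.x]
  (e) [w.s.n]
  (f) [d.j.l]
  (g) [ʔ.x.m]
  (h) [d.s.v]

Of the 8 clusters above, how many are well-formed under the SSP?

(a) [z.ð.ʒ.ɫ]: profile 4-4-4-6 — violates.
(b) [l.v.ð]: profile 6-4-4 — violates.
(c) [ʃ.p.n.x]: profile 3-1-5-3 — violates.
(d) [ɫ.w.ŋ.x]: profile 6-8-5-3 — violates.
(e) [w.s.n]: profile 8-3-5 — violates.
(f) [d.j.l]: profile 2-8-6 — violates.
(g) [ʔ.x.m]: profile 1-3-5 — obeys.
(h) [d.s.v]: profile 2-3-4 — obeys.

2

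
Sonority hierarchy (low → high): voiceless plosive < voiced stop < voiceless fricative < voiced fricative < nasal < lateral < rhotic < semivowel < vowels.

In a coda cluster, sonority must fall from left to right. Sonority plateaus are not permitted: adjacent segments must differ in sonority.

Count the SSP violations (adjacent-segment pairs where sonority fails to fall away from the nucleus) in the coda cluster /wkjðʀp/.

2

/w/ is a semivowel (sonority 8).
/k/ is a voiceless plosive (sonority 1).
/j/ is a semivowel (sonority 8).
/ð/ is a voiced fricative (sonority 4).
/ʀ/ is a rhotic (sonority 7).
/p/ is a voiceless plosive (sonority 1).
/w/→/k/: 8→1 (falls) — ok.
/k/→/j/: 1→8 (does not fall) — violation.
/j/→/ð/: 8→4 (falls) — ok.
/ð/→/ʀ/: 4→7 (does not fall) — violation.
/ʀ/→/p/: 7→1 (falls) — ok.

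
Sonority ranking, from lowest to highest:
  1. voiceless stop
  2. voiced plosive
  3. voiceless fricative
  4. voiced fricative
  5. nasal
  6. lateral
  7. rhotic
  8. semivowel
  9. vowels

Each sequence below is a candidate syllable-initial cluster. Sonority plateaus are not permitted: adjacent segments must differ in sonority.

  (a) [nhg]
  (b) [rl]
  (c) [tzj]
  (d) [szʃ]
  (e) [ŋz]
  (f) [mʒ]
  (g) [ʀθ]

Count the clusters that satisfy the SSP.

(a) 5-3-2 → violates
(b) 7-6 → violates
(c) 1-4-8 → obeys
(d) 3-4-3 → violates
(e) 5-4 → violates
(f) 5-4 → violates
(g) 7-3 → violates

1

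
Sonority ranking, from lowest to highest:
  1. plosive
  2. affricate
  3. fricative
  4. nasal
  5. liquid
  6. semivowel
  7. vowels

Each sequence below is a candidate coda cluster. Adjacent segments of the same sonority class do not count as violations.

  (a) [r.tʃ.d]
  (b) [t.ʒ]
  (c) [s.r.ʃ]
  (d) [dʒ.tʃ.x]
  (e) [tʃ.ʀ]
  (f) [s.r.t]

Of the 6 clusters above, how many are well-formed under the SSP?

1

(a) [r.tʃ.d]: profile 5-2-1 — obeys.
(b) [t.ʒ]: profile 1-3 — violates.
(c) [s.r.ʃ]: profile 3-5-3 — violates.
(d) [dʒ.tʃ.x]: profile 2-2-3 — violates.
(e) [tʃ.ʀ]: profile 2-5 — violates.
(f) [s.r.t]: profile 3-5-1 — violates.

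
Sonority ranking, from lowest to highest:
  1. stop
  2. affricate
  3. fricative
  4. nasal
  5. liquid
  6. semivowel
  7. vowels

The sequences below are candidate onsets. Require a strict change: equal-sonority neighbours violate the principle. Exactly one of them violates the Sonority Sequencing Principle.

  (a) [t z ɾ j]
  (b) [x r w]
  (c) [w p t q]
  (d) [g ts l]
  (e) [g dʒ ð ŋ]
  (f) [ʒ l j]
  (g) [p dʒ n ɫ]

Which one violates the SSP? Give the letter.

(a) sonority 1-3-5-6: well-formed.
(b) sonority 3-5-6: well-formed.
(c) sonority 6-1-1-1: ill-formed.
(d) sonority 1-2-5: well-formed.
(e) sonority 1-2-3-4: well-formed.
(f) sonority 3-5-6: well-formed.
(g) sonority 1-2-4-5: well-formed.

c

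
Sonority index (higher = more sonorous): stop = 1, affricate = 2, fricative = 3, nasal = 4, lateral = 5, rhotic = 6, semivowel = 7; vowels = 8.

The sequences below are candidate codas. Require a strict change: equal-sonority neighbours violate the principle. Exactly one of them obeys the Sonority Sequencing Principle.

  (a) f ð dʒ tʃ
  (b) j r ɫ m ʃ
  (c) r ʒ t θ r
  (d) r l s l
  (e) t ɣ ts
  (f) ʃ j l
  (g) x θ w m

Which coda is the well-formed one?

(a) 3-3-2-2 → violates
(b) 7-6-5-4-3 → obeys
(c) 6-3-1-3-6 → violates
(d) 6-5-3-5 → violates
(e) 1-3-2 → violates
(f) 3-7-5 → violates
(g) 3-3-7-4 → violates

b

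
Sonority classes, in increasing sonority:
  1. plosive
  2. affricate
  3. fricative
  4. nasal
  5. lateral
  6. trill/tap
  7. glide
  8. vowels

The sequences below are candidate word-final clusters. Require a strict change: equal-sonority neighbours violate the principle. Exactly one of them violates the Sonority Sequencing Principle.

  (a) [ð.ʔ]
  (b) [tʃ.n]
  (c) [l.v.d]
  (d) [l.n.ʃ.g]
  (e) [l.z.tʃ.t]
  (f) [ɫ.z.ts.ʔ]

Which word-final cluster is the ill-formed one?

b

(a) 3-1 → obeys
(b) 2-4 → violates
(c) 5-3-1 → obeys
(d) 5-4-3-1 → obeys
(e) 5-3-2-1 → obeys
(f) 5-3-2-1 → obeys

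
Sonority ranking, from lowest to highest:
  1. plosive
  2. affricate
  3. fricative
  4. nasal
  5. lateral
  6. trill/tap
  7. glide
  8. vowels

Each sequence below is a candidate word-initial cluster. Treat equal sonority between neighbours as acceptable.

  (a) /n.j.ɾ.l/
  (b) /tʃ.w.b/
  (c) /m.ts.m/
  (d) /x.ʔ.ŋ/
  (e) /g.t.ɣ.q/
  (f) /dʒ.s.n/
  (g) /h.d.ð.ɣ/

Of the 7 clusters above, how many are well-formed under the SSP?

(a) /n.j.ɾ.l/: profile 4-7-6-5 — violates.
(b) /tʃ.w.b/: profile 2-7-1 — violates.
(c) /m.ts.m/: profile 4-2-4 — violates.
(d) /x.ʔ.ŋ/: profile 3-1-4 — violates.
(e) /g.t.ɣ.q/: profile 1-1-3-1 — violates.
(f) /dʒ.s.n/: profile 2-3-4 — obeys.
(g) /h.d.ð.ɣ/: profile 3-1-3-3 — violates.

1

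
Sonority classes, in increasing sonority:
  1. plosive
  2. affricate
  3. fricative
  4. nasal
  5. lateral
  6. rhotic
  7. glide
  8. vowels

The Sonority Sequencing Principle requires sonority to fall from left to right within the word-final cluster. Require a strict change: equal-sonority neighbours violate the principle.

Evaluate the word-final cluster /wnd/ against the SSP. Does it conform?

/w/ is a glide (sonority 7).
/n/ is a nasal (sonority 4).
/d/ is a plosive (sonority 1).
The profile 7-4-1 strictly falls, so the word-final cluster satisfies the SSP.

yes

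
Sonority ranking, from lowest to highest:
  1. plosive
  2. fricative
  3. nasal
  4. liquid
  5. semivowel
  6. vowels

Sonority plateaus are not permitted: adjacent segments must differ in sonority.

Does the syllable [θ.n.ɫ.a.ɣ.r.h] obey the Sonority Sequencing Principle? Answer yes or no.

Onset: /θ/ is a fricative (sonority 2), /n/ is a nasal (sonority 3), /ɫ/ is a liquid (sonority 4); then the nucleus /a/ (sonority 6).
Onset profile 2-3-4-6 — rises to the nucleus.
Coda: /ɣ/ is a fricative (sonority 2), /r/ is a liquid (sonority 4), /h/ is a fricative (sonority 2).
Coda profile 6-2-4-2 — does not strictly fall throughout.

no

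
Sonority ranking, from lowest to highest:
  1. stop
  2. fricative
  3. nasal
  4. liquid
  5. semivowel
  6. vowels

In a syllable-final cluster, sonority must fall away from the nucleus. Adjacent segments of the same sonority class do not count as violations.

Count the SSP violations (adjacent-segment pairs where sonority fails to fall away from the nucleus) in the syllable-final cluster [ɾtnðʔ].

1

/ɾ/ is a liquid (sonority 4).
/t/ is a stop (sonority 1).
/n/ is a nasal (sonority 3).
/ð/ is a fricative (sonority 2).
/ʔ/ is a stop (sonority 1).
/ɾ/→/t/: 4→1 (falls) — ok.
/t/→/n/: 1→3 (does not fall) — violation.
/n/→/ð/: 3→2 (falls) — ok.
/ð/→/ʔ/: 2→1 (falls) — ok.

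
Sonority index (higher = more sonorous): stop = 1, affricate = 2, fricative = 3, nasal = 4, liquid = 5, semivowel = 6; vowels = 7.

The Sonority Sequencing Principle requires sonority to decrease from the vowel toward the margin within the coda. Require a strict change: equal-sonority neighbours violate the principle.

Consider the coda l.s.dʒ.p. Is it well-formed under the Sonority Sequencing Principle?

yes

/l/ — liquid, sonority 5.
/s/ — fricative, sonority 3.
/dʒ/ — affricate, sonority 2.
/p/ — stop, sonority 1.
The profile 5-3-2-1 strictly falls, so the coda satisfies the SSP.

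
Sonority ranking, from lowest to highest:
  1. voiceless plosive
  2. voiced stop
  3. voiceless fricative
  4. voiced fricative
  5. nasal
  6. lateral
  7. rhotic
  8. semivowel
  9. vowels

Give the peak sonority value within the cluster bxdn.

5

/b/ is a voiced stop (sonority 2).
/x/ is a voiceless fricative (sonority 3).
/d/ is a voiced stop (sonority 2).
/n/ is a nasal (sonority 5).
The maximum is 5.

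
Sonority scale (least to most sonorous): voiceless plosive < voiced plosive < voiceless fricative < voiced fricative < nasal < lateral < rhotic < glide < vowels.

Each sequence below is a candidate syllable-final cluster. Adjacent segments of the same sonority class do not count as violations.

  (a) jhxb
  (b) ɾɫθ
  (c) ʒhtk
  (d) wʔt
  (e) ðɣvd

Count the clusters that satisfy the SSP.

(a) sonority 8-3-3-2: well-formed.
(b) sonority 7-6-3: well-formed.
(c) sonority 4-3-1-1: well-formed.
(d) sonority 8-1-1: well-formed.
(e) sonority 4-4-4-2: well-formed.

5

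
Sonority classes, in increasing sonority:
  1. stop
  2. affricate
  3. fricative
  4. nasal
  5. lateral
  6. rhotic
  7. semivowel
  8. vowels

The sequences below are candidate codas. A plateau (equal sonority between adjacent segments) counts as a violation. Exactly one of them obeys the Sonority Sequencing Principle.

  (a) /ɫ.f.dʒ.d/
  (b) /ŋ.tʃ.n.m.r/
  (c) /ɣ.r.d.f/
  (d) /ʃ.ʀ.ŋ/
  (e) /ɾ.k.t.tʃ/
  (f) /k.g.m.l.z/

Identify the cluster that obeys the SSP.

(a) 5-3-2-1 → obeys
(b) 4-2-4-4-6 → violates
(c) 3-6-1-3 → violates
(d) 3-6-4 → violates
(e) 6-1-1-2 → violates
(f) 1-1-4-5-3 → violates

a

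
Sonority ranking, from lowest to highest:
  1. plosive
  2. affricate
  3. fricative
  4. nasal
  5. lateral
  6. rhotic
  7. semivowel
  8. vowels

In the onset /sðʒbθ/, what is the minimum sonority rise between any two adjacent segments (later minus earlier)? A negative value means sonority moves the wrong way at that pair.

/s/ — fricative, sonority 3.
/ð/ — fricative, sonority 3.
/ʒ/ — fricative, sonority 3.
/b/ — plosive, sonority 1.
/θ/ — fricative, sonority 3.
/s/→/ð/: change +0.
/ð/→/ʒ/: change +0.
/ʒ/→/b/: change -2.
/b/→/θ/: change +2.
Minimum = -2.

-2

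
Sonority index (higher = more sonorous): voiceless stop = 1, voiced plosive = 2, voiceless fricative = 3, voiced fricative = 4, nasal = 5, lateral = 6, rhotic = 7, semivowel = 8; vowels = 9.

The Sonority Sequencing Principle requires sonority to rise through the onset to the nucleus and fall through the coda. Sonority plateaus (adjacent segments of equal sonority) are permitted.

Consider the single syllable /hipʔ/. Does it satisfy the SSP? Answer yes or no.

Onset: /h/ is a voiceless fricative (sonority 3); then the nucleus /i/ (sonority 9).
Onset profile 3-9 — rises to the nucleus.
Coda: /p/ is a voiceless stop (sonority 1), /ʔ/ is a voiceless stop (sonority 1).
Coda profile 9-1-1 — falls from the nucleus.

yes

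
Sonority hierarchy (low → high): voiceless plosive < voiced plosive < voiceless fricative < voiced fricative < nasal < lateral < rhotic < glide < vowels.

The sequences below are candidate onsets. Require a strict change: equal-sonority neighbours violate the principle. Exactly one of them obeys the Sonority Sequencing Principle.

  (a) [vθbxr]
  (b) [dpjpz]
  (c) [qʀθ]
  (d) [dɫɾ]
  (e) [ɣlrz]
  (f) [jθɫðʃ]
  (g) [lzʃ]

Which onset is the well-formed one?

d

(a) 4-3-2-3-7 → violates
(b) 2-1-8-1-4 → violates
(c) 1-7-3 → violates
(d) 2-6-7 → obeys
(e) 4-6-7-4 → violates
(f) 8-3-6-4-3 → violates
(g) 6-4-3 → violates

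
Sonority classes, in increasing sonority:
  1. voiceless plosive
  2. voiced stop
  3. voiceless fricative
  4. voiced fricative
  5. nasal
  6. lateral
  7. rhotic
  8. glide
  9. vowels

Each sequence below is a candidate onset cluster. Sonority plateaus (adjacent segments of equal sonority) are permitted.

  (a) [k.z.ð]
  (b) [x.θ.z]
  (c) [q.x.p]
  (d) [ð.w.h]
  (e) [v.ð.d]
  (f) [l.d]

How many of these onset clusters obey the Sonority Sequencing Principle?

(a) [k.z.ð]: profile 1-4-4 — obeys.
(b) [x.θ.z]: profile 3-3-4 — obeys.
(c) [q.x.p]: profile 1-3-1 — violates.
(d) [ð.w.h]: profile 4-8-3 — violates.
(e) [v.ð.d]: profile 4-4-2 — violates.
(f) [l.d]: profile 6-2 — violates.

2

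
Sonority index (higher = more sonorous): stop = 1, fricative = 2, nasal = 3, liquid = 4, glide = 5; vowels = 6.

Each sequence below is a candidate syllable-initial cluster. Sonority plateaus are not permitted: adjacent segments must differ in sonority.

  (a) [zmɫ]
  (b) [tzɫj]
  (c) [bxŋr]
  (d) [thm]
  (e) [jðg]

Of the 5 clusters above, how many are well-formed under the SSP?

(a) [zmɫ]: profile 2-3-4 — obeys.
(b) [tzɫj]: profile 1-2-4-5 — obeys.
(c) [bxŋr]: profile 1-2-3-4 — obeys.
(d) [thm]: profile 1-2-3 — obeys.
(e) [jðg]: profile 5-2-1 — violates.

4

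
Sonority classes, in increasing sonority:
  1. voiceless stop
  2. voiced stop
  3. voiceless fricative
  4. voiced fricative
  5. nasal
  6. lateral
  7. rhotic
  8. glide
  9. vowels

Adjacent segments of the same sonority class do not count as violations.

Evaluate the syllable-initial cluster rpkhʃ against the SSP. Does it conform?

no

/r/ is a rhotic (sonority 7).
/p/ is a voiceless stop (sonority 1).
/k/ is a voiceless stop (sonority 1).
/h/ is a voiceless fricative (sonority 3).
/ʃ/ is a voiceless fricative (sonority 3).
The profile is 7-1-1-3-3. Between /r/ (7) and /p/ (1) sonority does not rise, so the cluster violates the SSP.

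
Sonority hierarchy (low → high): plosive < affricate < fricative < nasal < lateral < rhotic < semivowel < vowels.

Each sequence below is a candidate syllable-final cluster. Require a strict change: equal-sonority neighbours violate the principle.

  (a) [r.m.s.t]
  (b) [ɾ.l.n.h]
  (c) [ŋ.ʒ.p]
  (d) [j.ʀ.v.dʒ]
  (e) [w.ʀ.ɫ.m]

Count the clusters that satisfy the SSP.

(a) [r.m.s.t]: profile 6-4-3-1 — obeys.
(b) [ɾ.l.n.h]: profile 6-5-4-3 — obeys.
(c) [ŋ.ʒ.p]: profile 4-3-1 — obeys.
(d) [j.ʀ.v.dʒ]: profile 7-6-3-2 — obeys.
(e) [w.ʀ.ɫ.m]: profile 7-6-5-4 — obeys.

5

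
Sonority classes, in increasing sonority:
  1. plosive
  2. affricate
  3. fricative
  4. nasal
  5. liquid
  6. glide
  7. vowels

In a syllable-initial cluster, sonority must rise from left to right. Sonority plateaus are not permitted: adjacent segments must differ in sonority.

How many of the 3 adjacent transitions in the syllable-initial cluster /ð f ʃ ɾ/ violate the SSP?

2

/ð/ is a fricative (sonority 3).
/f/ is a fricative (sonority 3).
/ʃ/ is a fricative (sonority 3).
/ɾ/ is a liquid (sonority 5).
/ð/→/f/: 3→3 (plateau) — violation.
/f/→/ʃ/: 3→3 (plateau) — violation.
/ʃ/→/ɾ/: 3→5 (rises) — ok.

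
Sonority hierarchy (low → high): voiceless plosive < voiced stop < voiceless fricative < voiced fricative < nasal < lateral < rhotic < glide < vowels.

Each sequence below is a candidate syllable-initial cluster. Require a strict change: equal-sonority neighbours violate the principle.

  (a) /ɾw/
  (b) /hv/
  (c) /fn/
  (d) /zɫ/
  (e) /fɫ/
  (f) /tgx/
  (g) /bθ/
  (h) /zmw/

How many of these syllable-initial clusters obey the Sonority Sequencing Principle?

8

(a) /ɾw/: profile 7-8 — obeys.
(b) /hv/: profile 3-4 — obeys.
(c) /fn/: profile 3-5 — obeys.
(d) /zɫ/: profile 4-6 — obeys.
(e) /fɫ/: profile 3-6 — obeys.
(f) /tgx/: profile 1-2-3 — obeys.
(g) /bθ/: profile 2-3 — obeys.
(h) /zmw/: profile 4-5-8 — obeys.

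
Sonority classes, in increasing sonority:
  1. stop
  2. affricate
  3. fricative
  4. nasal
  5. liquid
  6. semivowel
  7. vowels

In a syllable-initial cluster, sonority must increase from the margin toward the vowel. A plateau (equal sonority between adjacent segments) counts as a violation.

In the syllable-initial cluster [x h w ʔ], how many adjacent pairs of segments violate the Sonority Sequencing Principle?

/x/ — fricative, sonority 3.
/h/ — fricative, sonority 3.
/w/ — semivowel, sonority 6.
/ʔ/ — stop, sonority 1.
/x/→/h/: 3→3 (plateau) — violation.
/h/→/w/: 3→6 (rises) — ok.
/w/→/ʔ/: 6→1 (does not rise) — violation.

2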